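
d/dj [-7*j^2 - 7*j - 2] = -14*j - 7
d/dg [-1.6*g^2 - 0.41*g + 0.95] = -3.2*g - 0.41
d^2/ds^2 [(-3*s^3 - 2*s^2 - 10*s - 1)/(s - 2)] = 2*(-3*s^3 + 18*s^2 - 36*s - 29)/(s^3 - 6*s^2 + 12*s - 8)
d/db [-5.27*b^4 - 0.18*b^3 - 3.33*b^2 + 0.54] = b*(-21.08*b^2 - 0.54*b - 6.66)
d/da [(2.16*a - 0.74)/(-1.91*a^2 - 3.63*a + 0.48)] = (4.1256*a^2 - 2.8268*a - 1.6494)/(3.6481*a^4 + 13.8666*a^3 + 11.3433*a^2 - 3.4848*a + 0.2304)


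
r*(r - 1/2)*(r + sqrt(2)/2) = r^3 - r^2/2 + sqrt(2)*r^2/2 - sqrt(2)*r/4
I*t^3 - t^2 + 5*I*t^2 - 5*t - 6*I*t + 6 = (t + 6)*(t + I)*(I*t - I)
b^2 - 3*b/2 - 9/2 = (b - 3)*(b + 3/2)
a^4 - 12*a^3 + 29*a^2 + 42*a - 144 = (a - 8)*(a - 3)^2*(a + 2)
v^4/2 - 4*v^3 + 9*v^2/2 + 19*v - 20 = (v/2 + 1)*(v - 5)*(v - 4)*(v - 1)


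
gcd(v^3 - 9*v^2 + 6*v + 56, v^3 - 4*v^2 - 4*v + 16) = v^2 - 2*v - 8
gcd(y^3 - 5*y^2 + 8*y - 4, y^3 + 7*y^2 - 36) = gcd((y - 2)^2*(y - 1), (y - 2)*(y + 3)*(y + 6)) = y - 2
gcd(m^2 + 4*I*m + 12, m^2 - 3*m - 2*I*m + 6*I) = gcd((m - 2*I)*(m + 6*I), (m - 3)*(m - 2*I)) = m - 2*I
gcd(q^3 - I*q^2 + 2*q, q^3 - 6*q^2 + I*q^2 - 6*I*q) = q^2 + I*q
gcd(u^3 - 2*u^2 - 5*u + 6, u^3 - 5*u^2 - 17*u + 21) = u - 1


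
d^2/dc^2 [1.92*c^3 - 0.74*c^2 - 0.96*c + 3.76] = 11.52*c - 1.48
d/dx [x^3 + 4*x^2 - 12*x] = 3*x^2 + 8*x - 12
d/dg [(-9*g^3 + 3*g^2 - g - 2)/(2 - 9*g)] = (162*g^3 - 81*g^2 + 12*g - 20)/(81*g^2 - 36*g + 4)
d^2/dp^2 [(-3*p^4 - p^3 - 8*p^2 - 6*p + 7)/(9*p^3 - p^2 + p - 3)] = 2*(-633*p^6 - 1665*p^5 + 3582*p^4 - 1902*p^3 - 843*p^2 + 573*p - 104)/(729*p^9 - 243*p^8 + 270*p^7 - 784*p^6 + 192*p^5 - 174*p^4 + 262*p^3 - 36*p^2 + 27*p - 27)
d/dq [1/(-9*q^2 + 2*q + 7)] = 2*(9*q - 1)/(-9*q^2 + 2*q + 7)^2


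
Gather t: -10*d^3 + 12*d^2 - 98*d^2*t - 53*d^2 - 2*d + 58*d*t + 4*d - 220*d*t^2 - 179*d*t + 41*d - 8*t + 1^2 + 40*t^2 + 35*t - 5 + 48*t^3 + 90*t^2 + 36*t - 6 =-10*d^3 - 41*d^2 + 43*d + 48*t^3 + t^2*(130 - 220*d) + t*(-98*d^2 - 121*d + 63) - 10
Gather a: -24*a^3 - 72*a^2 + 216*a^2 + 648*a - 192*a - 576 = -24*a^3 + 144*a^2 + 456*a - 576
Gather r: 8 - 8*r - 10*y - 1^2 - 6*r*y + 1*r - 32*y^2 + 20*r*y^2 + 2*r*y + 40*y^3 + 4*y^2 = r*(20*y^2 - 4*y - 7) + 40*y^3 - 28*y^2 - 10*y + 7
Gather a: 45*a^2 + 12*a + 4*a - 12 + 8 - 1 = 45*a^2 + 16*a - 5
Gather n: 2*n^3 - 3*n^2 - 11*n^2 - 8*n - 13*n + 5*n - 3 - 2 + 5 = 2*n^3 - 14*n^2 - 16*n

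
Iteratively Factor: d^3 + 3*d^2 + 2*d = (d + 1)*(d^2 + 2*d) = (d + 1)*(d + 2)*(d)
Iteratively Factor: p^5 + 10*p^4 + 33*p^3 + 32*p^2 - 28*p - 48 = (p + 2)*(p^4 + 8*p^3 + 17*p^2 - 2*p - 24) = (p + 2)*(p + 4)*(p^3 + 4*p^2 + p - 6) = (p + 2)^2*(p + 4)*(p^2 + 2*p - 3) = (p - 1)*(p + 2)^2*(p + 4)*(p + 3)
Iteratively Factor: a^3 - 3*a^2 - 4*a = (a - 4)*(a^2 + a) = a*(a - 4)*(a + 1)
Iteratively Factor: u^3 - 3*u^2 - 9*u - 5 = (u - 5)*(u^2 + 2*u + 1) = (u - 5)*(u + 1)*(u + 1)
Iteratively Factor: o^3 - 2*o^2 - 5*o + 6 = (o + 2)*(o^2 - 4*o + 3) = (o - 1)*(o + 2)*(o - 3)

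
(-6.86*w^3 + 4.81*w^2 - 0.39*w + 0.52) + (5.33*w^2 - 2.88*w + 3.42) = -6.86*w^3 + 10.14*w^2 - 3.27*w + 3.94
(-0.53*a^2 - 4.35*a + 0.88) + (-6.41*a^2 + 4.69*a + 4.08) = -6.94*a^2 + 0.340000000000001*a + 4.96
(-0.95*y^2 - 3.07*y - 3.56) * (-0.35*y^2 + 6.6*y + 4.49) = 0.3325*y^4 - 5.1955*y^3 - 23.2815*y^2 - 37.2803*y - 15.9844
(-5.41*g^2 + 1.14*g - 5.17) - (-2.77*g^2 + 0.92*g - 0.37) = -2.64*g^2 + 0.22*g - 4.8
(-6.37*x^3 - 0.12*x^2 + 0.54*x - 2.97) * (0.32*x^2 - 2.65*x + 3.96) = -2.0384*x^5 + 16.8421*x^4 - 24.7344*x^3 - 2.8566*x^2 + 10.0089*x - 11.7612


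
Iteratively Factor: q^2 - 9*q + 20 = (q - 4)*(q - 5)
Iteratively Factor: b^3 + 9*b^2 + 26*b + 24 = (b + 2)*(b^2 + 7*b + 12) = (b + 2)*(b + 3)*(b + 4)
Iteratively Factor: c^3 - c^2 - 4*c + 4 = (c + 2)*(c^2 - 3*c + 2) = (c - 2)*(c + 2)*(c - 1)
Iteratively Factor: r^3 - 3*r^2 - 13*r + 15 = (r + 3)*(r^2 - 6*r + 5) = (r - 1)*(r + 3)*(r - 5)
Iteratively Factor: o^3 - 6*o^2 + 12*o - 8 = (o - 2)*(o^2 - 4*o + 4) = (o - 2)^2*(o - 2)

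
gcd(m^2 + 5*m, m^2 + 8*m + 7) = 1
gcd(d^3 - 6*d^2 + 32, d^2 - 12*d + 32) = d - 4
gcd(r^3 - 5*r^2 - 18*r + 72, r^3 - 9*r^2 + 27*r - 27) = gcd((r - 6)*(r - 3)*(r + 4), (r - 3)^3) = r - 3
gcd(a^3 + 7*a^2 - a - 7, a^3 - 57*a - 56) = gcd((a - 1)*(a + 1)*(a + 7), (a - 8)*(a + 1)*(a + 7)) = a^2 + 8*a + 7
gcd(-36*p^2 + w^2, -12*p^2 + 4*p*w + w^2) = 6*p + w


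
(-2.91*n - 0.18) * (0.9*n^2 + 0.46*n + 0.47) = -2.619*n^3 - 1.5006*n^2 - 1.4505*n - 0.0846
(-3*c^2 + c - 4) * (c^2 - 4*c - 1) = -3*c^4 + 13*c^3 - 5*c^2 + 15*c + 4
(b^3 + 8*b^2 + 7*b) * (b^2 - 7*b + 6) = b^5 + b^4 - 43*b^3 - b^2 + 42*b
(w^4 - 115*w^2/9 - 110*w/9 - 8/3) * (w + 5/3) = w^5 + 5*w^4/3 - 115*w^3/9 - 905*w^2/27 - 622*w/27 - 40/9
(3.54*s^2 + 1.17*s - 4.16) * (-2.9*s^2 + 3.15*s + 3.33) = -10.266*s^4 + 7.758*s^3 + 27.5377*s^2 - 9.2079*s - 13.8528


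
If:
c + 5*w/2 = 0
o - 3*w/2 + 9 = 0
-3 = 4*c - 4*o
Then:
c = -195/32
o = -171/32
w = 39/16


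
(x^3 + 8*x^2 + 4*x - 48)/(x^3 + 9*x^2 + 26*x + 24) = (x^2 + 4*x - 12)/(x^2 + 5*x + 6)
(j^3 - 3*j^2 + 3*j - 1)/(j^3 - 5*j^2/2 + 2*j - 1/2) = 2*(j - 1)/(2*j - 1)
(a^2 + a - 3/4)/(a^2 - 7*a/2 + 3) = (4*a^2 + 4*a - 3)/(2*(2*a^2 - 7*a + 6))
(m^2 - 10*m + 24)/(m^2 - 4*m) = (m - 6)/m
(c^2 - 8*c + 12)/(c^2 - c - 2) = (c - 6)/(c + 1)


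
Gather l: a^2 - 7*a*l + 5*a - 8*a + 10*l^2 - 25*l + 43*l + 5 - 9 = a^2 - 3*a + 10*l^2 + l*(18 - 7*a) - 4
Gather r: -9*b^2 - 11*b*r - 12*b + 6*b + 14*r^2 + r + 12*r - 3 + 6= -9*b^2 - 6*b + 14*r^2 + r*(13 - 11*b) + 3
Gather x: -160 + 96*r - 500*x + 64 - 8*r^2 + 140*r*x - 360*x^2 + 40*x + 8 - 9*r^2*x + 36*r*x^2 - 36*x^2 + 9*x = -8*r^2 + 96*r + x^2*(36*r - 396) + x*(-9*r^2 + 140*r - 451) - 88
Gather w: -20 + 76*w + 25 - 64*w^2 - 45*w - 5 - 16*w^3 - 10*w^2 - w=-16*w^3 - 74*w^2 + 30*w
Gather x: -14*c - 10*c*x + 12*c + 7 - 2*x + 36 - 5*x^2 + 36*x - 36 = -2*c - 5*x^2 + x*(34 - 10*c) + 7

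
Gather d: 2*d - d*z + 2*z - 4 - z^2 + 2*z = d*(2 - z) - z^2 + 4*z - 4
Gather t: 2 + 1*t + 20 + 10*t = 11*t + 22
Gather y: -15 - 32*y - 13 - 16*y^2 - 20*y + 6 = -16*y^2 - 52*y - 22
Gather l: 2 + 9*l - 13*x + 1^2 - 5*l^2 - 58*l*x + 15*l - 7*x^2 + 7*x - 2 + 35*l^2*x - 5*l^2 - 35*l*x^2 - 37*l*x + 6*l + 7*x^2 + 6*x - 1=l^2*(35*x - 10) + l*(-35*x^2 - 95*x + 30)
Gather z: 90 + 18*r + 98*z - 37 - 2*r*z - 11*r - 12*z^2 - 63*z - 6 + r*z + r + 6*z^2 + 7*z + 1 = 8*r - 6*z^2 + z*(42 - r) + 48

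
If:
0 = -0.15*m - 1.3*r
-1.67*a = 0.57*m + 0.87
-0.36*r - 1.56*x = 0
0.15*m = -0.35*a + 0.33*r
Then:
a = -1.43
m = 2.66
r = -0.31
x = 0.07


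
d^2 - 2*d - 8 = (d - 4)*(d + 2)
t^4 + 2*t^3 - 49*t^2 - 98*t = t*(t - 7)*(t + 2)*(t + 7)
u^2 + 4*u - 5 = (u - 1)*(u + 5)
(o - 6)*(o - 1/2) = o^2 - 13*o/2 + 3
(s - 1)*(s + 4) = s^2 + 3*s - 4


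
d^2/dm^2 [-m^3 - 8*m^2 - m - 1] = -6*m - 16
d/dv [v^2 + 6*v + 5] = 2*v + 6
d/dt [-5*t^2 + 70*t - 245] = 70 - 10*t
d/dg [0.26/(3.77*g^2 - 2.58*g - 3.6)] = (0.6708 - 1.9604*g)/(-3.77*g^2 + 2.58*g + 3.6)^2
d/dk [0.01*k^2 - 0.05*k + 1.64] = 0.02*k - 0.05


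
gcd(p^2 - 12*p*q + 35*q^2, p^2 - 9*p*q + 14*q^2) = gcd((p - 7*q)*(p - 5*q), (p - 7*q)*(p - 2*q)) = p - 7*q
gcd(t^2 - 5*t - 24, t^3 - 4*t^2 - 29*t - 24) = t^2 - 5*t - 24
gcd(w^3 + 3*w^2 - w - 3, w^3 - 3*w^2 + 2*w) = w - 1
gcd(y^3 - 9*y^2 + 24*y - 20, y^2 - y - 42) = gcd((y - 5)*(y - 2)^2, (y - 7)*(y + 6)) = 1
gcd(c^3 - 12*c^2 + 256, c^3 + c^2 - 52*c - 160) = c^2 - 4*c - 32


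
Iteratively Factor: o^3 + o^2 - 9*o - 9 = (o - 3)*(o^2 + 4*o + 3) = (o - 3)*(o + 3)*(o + 1)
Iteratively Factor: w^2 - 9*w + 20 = (w - 5)*(w - 4)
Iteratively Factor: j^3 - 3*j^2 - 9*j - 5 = (j - 5)*(j^2 + 2*j + 1) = (j - 5)*(j + 1)*(j + 1)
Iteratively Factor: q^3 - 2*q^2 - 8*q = (q + 2)*(q^2 - 4*q) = q*(q + 2)*(q - 4)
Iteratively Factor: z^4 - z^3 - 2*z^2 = (z)*(z^3 - z^2 - 2*z) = z*(z + 1)*(z^2 - 2*z) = z^2*(z + 1)*(z - 2)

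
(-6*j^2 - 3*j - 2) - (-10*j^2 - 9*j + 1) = 4*j^2 + 6*j - 3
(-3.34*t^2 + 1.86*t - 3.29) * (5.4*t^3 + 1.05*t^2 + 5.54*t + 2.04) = -18.036*t^5 + 6.537*t^4 - 34.3166*t^3 + 0.0363000000000007*t^2 - 14.4322*t - 6.7116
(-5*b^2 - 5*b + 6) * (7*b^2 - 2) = -35*b^4 - 35*b^3 + 52*b^2 + 10*b - 12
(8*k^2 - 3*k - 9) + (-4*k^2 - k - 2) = 4*k^2 - 4*k - 11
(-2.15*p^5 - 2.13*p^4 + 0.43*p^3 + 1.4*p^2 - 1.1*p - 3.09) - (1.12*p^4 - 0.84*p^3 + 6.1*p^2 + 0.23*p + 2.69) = -2.15*p^5 - 3.25*p^4 + 1.27*p^3 - 4.7*p^2 - 1.33*p - 5.78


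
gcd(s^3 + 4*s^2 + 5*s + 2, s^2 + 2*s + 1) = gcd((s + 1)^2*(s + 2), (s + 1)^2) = s^2 + 2*s + 1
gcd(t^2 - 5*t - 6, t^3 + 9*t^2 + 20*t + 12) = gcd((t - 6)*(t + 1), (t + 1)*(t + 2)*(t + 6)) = t + 1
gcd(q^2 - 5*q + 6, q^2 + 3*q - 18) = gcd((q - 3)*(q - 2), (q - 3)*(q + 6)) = q - 3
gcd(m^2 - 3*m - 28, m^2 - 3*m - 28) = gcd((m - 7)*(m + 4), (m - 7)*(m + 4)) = m^2 - 3*m - 28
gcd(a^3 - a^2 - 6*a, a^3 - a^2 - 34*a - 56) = a + 2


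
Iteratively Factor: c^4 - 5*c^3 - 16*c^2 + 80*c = (c + 4)*(c^3 - 9*c^2 + 20*c) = c*(c + 4)*(c^2 - 9*c + 20) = c*(c - 4)*(c + 4)*(c - 5)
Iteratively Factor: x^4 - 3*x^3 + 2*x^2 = (x - 2)*(x^3 - x^2) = x*(x - 2)*(x^2 - x) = x^2*(x - 2)*(x - 1)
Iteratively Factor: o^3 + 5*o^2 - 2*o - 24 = (o - 2)*(o^2 + 7*o + 12) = (o - 2)*(o + 3)*(o + 4)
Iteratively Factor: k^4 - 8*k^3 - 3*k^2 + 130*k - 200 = (k + 4)*(k^3 - 12*k^2 + 45*k - 50) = (k - 5)*(k + 4)*(k^2 - 7*k + 10) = (k - 5)^2*(k + 4)*(k - 2)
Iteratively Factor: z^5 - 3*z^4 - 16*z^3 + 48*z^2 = (z)*(z^4 - 3*z^3 - 16*z^2 + 48*z) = z*(z - 4)*(z^3 + z^2 - 12*z) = z*(z - 4)*(z + 4)*(z^2 - 3*z) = z*(z - 4)*(z - 3)*(z + 4)*(z)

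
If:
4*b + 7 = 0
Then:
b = -7/4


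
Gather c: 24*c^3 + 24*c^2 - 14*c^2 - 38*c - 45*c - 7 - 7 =24*c^3 + 10*c^2 - 83*c - 14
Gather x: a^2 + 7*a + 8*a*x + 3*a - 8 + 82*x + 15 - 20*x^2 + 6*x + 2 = a^2 + 10*a - 20*x^2 + x*(8*a + 88) + 9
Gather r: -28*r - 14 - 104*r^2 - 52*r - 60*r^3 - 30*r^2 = -60*r^3 - 134*r^2 - 80*r - 14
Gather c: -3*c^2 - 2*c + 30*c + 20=-3*c^2 + 28*c + 20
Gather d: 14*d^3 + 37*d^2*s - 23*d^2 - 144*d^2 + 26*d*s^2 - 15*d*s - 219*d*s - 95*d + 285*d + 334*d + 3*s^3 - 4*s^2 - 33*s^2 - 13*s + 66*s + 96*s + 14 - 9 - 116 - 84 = 14*d^3 + d^2*(37*s - 167) + d*(26*s^2 - 234*s + 524) + 3*s^3 - 37*s^2 + 149*s - 195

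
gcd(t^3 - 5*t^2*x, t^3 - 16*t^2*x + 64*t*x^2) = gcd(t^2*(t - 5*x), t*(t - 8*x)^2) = t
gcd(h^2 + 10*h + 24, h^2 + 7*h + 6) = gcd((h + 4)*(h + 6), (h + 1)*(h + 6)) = h + 6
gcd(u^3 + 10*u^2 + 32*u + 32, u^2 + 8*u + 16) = u^2 + 8*u + 16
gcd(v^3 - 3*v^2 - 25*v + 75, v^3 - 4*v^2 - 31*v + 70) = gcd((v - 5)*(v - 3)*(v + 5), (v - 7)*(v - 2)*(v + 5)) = v + 5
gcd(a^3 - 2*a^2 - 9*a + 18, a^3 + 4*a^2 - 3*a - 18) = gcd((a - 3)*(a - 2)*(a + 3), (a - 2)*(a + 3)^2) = a^2 + a - 6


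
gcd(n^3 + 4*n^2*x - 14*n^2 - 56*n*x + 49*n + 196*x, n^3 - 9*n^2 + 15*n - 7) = n - 7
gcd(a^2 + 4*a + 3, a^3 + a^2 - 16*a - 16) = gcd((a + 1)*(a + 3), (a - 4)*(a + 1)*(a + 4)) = a + 1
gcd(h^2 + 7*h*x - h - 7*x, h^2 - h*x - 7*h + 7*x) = 1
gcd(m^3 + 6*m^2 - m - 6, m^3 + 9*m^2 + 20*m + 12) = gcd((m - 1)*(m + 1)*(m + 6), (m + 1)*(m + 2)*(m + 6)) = m^2 + 7*m + 6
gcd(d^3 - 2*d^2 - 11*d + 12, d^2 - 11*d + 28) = d - 4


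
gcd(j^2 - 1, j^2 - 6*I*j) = 1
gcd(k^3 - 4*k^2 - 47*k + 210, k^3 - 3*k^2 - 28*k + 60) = k - 6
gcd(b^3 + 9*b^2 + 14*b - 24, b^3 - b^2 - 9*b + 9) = b - 1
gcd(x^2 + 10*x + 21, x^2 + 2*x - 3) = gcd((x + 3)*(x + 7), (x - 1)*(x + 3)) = x + 3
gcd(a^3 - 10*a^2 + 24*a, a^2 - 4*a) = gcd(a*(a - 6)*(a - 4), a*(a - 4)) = a^2 - 4*a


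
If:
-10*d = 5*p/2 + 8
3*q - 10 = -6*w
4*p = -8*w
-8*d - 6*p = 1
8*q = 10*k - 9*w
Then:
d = -91/80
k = 3767/1200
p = 27/20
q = 281/60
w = -27/40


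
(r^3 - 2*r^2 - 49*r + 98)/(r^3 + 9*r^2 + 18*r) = (r^3 - 2*r^2 - 49*r + 98)/(r*(r^2 + 9*r + 18))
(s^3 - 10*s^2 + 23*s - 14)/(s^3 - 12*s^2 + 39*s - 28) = (s - 2)/(s - 4)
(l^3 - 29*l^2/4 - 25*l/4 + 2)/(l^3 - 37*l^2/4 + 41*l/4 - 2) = (l + 1)/(l - 1)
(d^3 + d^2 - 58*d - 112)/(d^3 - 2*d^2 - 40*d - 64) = (d + 7)/(d + 4)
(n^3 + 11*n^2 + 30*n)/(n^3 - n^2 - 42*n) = (n + 5)/(n - 7)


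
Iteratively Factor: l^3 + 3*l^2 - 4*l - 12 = (l - 2)*(l^2 + 5*l + 6) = (l - 2)*(l + 3)*(l + 2)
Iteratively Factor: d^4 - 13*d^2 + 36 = (d + 2)*(d^3 - 2*d^2 - 9*d + 18) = (d + 2)*(d + 3)*(d^2 - 5*d + 6) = (d - 3)*(d + 2)*(d + 3)*(d - 2)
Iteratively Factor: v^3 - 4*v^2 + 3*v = (v - 3)*(v^2 - v) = (v - 3)*(v - 1)*(v)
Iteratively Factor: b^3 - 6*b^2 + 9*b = (b)*(b^2 - 6*b + 9) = b*(b - 3)*(b - 3)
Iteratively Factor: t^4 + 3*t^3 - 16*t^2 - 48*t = (t + 4)*(t^3 - t^2 - 12*t) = t*(t + 4)*(t^2 - t - 12) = t*(t + 3)*(t + 4)*(t - 4)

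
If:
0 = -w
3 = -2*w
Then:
No Solution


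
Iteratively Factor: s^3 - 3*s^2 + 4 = (s - 2)*(s^2 - s - 2) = (s - 2)^2*(s + 1)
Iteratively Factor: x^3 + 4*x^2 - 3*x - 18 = (x - 2)*(x^2 + 6*x + 9) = (x - 2)*(x + 3)*(x + 3)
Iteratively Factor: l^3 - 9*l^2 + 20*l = (l - 5)*(l^2 - 4*l) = (l - 5)*(l - 4)*(l)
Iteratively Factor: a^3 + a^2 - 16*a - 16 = (a + 4)*(a^2 - 3*a - 4) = (a - 4)*(a + 4)*(a + 1)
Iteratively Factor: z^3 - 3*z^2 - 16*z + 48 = (z - 4)*(z^2 + z - 12) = (z - 4)*(z - 3)*(z + 4)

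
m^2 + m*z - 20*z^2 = (m - 4*z)*(m + 5*z)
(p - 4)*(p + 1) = p^2 - 3*p - 4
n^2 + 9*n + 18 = (n + 3)*(n + 6)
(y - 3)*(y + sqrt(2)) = y^2 - 3*y + sqrt(2)*y - 3*sqrt(2)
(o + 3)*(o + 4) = o^2 + 7*o + 12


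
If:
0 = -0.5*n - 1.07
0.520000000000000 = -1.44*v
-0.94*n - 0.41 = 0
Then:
No Solution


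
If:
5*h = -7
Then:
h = -7/5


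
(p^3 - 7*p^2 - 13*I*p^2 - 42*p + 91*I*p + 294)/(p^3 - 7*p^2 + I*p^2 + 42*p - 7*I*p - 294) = (p - 7*I)/(p + 7*I)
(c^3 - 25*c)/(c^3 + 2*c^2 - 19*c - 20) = c*(c - 5)/(c^2 - 3*c - 4)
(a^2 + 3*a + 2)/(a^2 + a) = (a + 2)/a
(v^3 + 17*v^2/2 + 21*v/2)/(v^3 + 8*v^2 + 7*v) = (v + 3/2)/(v + 1)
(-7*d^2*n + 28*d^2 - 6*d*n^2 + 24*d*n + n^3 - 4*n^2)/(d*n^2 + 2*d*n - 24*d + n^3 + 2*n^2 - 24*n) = (-7*d + n)/(n + 6)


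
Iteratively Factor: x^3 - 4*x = (x - 2)*(x^2 + 2*x) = (x - 2)*(x + 2)*(x)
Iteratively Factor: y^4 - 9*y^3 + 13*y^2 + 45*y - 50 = (y - 1)*(y^3 - 8*y^2 + 5*y + 50) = (y - 5)*(y - 1)*(y^2 - 3*y - 10) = (y - 5)^2*(y - 1)*(y + 2)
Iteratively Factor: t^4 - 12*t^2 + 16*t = (t + 4)*(t^3 - 4*t^2 + 4*t) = (t - 2)*(t + 4)*(t^2 - 2*t) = (t - 2)^2*(t + 4)*(t)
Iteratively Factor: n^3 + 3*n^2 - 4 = (n + 2)*(n^2 + n - 2) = (n + 2)^2*(n - 1)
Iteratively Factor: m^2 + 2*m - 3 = (m + 3)*(m - 1)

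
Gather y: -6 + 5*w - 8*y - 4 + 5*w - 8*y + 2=10*w - 16*y - 8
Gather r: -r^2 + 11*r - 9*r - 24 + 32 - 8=-r^2 + 2*r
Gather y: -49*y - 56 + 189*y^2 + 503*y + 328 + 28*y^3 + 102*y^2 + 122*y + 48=28*y^3 + 291*y^2 + 576*y + 320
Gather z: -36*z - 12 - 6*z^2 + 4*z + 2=-6*z^2 - 32*z - 10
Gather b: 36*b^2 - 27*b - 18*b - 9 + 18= 36*b^2 - 45*b + 9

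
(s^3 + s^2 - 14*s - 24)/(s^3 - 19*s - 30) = (s - 4)/(s - 5)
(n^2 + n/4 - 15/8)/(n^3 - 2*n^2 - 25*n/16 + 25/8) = 2*(2*n + 3)/(4*n^2 - 3*n - 10)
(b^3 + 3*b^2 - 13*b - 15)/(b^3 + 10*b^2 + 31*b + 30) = (b^2 - 2*b - 3)/(b^2 + 5*b + 6)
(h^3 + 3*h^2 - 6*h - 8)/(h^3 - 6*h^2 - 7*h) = (h^2 + 2*h - 8)/(h*(h - 7))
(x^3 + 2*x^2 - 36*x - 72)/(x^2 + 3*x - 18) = (x^2 - 4*x - 12)/(x - 3)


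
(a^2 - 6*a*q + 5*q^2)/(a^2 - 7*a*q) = (a^2 - 6*a*q + 5*q^2)/(a*(a - 7*q))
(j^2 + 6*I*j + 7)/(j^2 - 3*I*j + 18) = (j^2 + 6*I*j + 7)/(j^2 - 3*I*j + 18)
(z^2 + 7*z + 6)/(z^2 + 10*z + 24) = (z + 1)/(z + 4)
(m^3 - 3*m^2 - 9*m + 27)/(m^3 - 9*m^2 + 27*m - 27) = (m + 3)/(m - 3)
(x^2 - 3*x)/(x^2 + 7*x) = (x - 3)/(x + 7)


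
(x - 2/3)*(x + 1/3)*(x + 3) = x^3 + 8*x^2/3 - 11*x/9 - 2/3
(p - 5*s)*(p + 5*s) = p^2 - 25*s^2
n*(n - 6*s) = n^2 - 6*n*s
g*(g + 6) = g^2 + 6*g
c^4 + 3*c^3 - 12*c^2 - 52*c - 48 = (c - 4)*(c + 2)^2*(c + 3)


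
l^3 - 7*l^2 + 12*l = l*(l - 4)*(l - 3)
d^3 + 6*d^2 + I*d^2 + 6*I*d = d*(d + 6)*(d + I)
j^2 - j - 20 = (j - 5)*(j + 4)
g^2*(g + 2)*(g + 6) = g^4 + 8*g^3 + 12*g^2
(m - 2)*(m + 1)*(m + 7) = m^3 + 6*m^2 - 9*m - 14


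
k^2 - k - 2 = (k - 2)*(k + 1)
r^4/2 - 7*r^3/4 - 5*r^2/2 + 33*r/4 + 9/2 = (r/2 + 1)*(r - 3)^2*(r + 1/2)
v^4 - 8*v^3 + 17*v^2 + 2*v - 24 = (v - 4)*(v - 3)*(v - 2)*(v + 1)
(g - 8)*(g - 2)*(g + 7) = g^3 - 3*g^2 - 54*g + 112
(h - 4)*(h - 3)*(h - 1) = h^3 - 8*h^2 + 19*h - 12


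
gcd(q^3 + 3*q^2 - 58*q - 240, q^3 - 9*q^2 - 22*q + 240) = q^2 - 3*q - 40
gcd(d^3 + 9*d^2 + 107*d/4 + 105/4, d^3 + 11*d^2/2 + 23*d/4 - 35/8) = d^2 + 6*d + 35/4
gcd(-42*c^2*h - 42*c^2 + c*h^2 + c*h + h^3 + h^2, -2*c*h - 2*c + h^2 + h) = h + 1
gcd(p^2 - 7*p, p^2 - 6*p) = p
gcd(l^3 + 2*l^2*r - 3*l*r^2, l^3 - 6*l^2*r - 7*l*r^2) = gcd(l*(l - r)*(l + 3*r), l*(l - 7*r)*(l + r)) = l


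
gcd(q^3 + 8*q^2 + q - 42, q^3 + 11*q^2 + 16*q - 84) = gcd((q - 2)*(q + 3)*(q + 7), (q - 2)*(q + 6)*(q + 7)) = q^2 + 5*q - 14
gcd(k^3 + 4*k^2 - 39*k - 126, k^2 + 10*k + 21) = k^2 + 10*k + 21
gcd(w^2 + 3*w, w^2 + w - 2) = 1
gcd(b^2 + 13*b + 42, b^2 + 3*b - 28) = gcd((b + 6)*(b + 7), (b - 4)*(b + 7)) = b + 7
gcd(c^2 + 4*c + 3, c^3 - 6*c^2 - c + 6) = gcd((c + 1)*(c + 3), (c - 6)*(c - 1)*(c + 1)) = c + 1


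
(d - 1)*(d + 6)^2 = d^3 + 11*d^2 + 24*d - 36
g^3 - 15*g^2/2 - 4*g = g*(g - 8)*(g + 1/2)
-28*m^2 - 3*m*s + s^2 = (-7*m + s)*(4*m + s)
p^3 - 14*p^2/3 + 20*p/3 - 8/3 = (p - 2)^2*(p - 2/3)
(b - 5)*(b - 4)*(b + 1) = b^3 - 8*b^2 + 11*b + 20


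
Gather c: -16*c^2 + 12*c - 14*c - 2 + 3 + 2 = -16*c^2 - 2*c + 3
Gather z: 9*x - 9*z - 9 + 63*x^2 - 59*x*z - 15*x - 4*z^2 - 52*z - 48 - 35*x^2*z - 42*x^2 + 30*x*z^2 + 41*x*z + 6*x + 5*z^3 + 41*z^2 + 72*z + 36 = 21*x^2 + 5*z^3 + z^2*(30*x + 37) + z*(-35*x^2 - 18*x + 11) - 21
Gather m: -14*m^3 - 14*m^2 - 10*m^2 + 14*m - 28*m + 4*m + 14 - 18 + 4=-14*m^3 - 24*m^2 - 10*m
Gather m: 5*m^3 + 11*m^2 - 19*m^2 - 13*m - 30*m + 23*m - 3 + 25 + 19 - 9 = 5*m^3 - 8*m^2 - 20*m + 32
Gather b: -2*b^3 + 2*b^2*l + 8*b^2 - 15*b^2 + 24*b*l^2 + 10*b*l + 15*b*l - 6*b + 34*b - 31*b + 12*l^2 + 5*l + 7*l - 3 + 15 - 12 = -2*b^3 + b^2*(2*l - 7) + b*(24*l^2 + 25*l - 3) + 12*l^2 + 12*l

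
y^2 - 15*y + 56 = (y - 8)*(y - 7)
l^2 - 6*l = l*(l - 6)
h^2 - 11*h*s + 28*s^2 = (h - 7*s)*(h - 4*s)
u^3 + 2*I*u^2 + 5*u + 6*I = (u - 2*I)*(u + I)*(u + 3*I)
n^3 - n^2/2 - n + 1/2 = (n - 1)*(n - 1/2)*(n + 1)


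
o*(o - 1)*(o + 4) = o^3 + 3*o^2 - 4*o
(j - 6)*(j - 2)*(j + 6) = j^3 - 2*j^2 - 36*j + 72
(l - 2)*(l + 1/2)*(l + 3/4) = l^3 - 3*l^2/4 - 17*l/8 - 3/4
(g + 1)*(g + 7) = g^2 + 8*g + 7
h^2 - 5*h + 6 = (h - 3)*(h - 2)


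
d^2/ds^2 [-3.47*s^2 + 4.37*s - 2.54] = -6.94000000000000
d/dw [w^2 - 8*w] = 2*w - 8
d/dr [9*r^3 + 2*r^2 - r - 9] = 27*r^2 + 4*r - 1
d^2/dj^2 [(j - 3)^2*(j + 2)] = 6*j - 8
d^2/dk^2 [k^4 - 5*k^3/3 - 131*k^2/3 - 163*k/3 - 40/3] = 12*k^2 - 10*k - 262/3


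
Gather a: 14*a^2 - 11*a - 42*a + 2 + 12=14*a^2 - 53*a + 14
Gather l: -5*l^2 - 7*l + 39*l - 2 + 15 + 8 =-5*l^2 + 32*l + 21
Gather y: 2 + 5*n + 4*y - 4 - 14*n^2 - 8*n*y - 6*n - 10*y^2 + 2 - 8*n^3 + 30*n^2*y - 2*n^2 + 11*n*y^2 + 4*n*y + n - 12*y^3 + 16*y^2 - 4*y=-8*n^3 - 16*n^2 - 12*y^3 + y^2*(11*n + 6) + y*(30*n^2 - 4*n)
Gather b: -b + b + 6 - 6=0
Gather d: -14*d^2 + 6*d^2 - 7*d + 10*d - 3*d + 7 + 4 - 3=8 - 8*d^2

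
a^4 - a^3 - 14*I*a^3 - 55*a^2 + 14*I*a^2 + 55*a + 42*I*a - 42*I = (a - 1)*(a - 7*I)*(a - 6*I)*(a - I)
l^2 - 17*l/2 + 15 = (l - 6)*(l - 5/2)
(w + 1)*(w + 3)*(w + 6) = w^3 + 10*w^2 + 27*w + 18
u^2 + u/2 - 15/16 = (u - 3/4)*(u + 5/4)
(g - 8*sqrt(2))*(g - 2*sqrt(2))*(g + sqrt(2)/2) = g^3 - 19*sqrt(2)*g^2/2 + 22*g + 16*sqrt(2)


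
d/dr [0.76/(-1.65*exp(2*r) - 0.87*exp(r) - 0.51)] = (2.508*exp(r) + 0.6612)*exp(r)/(1.65*exp(2*r) + 0.87*exp(r) + 0.51)^2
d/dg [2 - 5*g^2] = -10*g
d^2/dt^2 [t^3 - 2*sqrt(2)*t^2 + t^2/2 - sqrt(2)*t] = 6*t - 4*sqrt(2) + 1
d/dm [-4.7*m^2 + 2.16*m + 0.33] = 2.16 - 9.4*m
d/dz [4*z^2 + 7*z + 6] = 8*z + 7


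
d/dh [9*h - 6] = 9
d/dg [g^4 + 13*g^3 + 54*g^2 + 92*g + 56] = 4*g^3 + 39*g^2 + 108*g + 92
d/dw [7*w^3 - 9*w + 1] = 21*w^2 - 9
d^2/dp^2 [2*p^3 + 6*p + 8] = 12*p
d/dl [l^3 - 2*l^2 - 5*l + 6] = 3*l^2 - 4*l - 5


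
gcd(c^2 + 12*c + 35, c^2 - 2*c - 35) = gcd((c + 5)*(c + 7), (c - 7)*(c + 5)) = c + 5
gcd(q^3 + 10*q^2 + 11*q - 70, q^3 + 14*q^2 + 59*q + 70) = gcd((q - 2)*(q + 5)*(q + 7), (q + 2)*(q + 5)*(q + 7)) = q^2 + 12*q + 35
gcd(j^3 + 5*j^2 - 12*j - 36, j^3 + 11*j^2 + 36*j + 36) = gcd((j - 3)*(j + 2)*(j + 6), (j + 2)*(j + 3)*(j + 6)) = j^2 + 8*j + 12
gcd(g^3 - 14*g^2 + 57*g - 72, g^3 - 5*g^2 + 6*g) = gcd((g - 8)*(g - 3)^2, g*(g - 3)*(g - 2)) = g - 3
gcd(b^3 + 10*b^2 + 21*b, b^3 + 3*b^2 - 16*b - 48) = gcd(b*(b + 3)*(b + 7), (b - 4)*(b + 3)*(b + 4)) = b + 3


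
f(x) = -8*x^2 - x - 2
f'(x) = -16*x - 1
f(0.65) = -6.03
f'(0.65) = -11.40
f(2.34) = -48.14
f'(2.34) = -38.44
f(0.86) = -8.78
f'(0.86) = -14.76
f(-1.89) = -28.69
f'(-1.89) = 29.24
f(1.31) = -17.04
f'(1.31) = -21.96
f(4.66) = -180.38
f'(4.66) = -75.56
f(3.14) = -84.02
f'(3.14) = -51.24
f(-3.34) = -87.90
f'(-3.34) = 52.44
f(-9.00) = -641.00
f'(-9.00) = 143.00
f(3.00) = -77.00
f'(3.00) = -49.00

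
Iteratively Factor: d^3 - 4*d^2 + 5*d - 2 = (d - 1)*(d^2 - 3*d + 2) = (d - 2)*(d - 1)*(d - 1)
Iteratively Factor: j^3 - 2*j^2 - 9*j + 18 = (j - 2)*(j^2 - 9) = (j - 3)*(j - 2)*(j + 3)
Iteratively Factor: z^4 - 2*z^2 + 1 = (z + 1)*(z^3 - z^2 - z + 1) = (z - 1)*(z + 1)*(z^2 - 1) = (z - 1)*(z + 1)^2*(z - 1)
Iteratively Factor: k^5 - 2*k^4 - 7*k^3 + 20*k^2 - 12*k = (k - 2)*(k^4 - 7*k^2 + 6*k) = (k - 2)*(k - 1)*(k^3 + k^2 - 6*k) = (k - 2)^2*(k - 1)*(k^2 + 3*k) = k*(k - 2)^2*(k - 1)*(k + 3)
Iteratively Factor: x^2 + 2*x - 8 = (x - 2)*(x + 4)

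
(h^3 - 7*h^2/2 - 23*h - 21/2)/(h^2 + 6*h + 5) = (2*h^3 - 7*h^2 - 46*h - 21)/(2*(h^2 + 6*h + 5))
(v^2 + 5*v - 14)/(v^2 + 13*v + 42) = (v - 2)/(v + 6)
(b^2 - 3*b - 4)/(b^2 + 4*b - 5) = (b^2 - 3*b - 4)/(b^2 + 4*b - 5)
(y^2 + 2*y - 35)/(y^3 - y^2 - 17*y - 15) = (y + 7)/(y^2 + 4*y + 3)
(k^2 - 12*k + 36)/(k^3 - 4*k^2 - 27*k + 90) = (k - 6)/(k^2 + 2*k - 15)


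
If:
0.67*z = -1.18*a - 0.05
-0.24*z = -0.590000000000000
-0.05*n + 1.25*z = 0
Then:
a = -1.44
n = 61.46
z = 2.46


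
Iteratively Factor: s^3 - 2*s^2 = (s)*(s^2 - 2*s) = s*(s - 2)*(s)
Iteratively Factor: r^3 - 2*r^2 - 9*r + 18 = (r - 3)*(r^2 + r - 6) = (r - 3)*(r + 3)*(r - 2)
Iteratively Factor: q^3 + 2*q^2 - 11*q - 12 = (q + 4)*(q^2 - 2*q - 3) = (q - 3)*(q + 4)*(q + 1)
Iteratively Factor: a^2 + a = (a + 1)*(a)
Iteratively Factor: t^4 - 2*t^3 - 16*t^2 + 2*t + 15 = (t + 3)*(t^3 - 5*t^2 - t + 5) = (t - 5)*(t + 3)*(t^2 - 1) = (t - 5)*(t - 1)*(t + 3)*(t + 1)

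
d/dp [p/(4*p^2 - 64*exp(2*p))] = (p^2 - 2*p*(p - 16*exp(2*p)) - 16*exp(2*p))/(4*(p^2 - 16*exp(2*p))^2)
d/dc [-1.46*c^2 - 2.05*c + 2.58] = -2.92*c - 2.05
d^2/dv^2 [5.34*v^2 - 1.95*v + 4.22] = 10.6800000000000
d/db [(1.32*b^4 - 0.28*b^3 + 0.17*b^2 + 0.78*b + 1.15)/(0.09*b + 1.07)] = (0.3564*b^4 + 5.5992*b^3 - 0.8835*b^2 + 0.3638*b + 0.7311)/(0.0081*b^2 + 0.1926*b + 1.1449)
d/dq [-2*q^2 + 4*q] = 4 - 4*q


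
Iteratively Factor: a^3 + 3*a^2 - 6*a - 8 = (a - 2)*(a^2 + 5*a + 4) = (a - 2)*(a + 1)*(a + 4)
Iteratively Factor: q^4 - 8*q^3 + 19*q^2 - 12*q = (q - 4)*(q^3 - 4*q^2 + 3*q) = (q - 4)*(q - 1)*(q^2 - 3*q) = q*(q - 4)*(q - 1)*(q - 3)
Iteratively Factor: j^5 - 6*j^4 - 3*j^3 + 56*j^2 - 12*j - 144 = (j - 3)*(j^4 - 3*j^3 - 12*j^2 + 20*j + 48) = (j - 3)*(j + 2)*(j^3 - 5*j^2 - 2*j + 24) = (j - 4)*(j - 3)*(j + 2)*(j^2 - j - 6) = (j - 4)*(j - 3)*(j + 2)^2*(j - 3)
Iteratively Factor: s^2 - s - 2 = (s - 2)*(s + 1)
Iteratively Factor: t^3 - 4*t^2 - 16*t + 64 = (t - 4)*(t^2 - 16) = (t - 4)*(t + 4)*(t - 4)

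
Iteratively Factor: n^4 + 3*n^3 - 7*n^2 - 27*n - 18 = (n + 3)*(n^3 - 7*n - 6) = (n + 1)*(n + 3)*(n^2 - n - 6) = (n - 3)*(n + 1)*(n + 3)*(n + 2)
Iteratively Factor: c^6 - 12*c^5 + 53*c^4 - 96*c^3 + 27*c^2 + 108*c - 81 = (c - 3)*(c^5 - 9*c^4 + 26*c^3 - 18*c^2 - 27*c + 27) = (c - 3)^2*(c^4 - 6*c^3 + 8*c^2 + 6*c - 9) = (c - 3)^2*(c + 1)*(c^3 - 7*c^2 + 15*c - 9) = (c - 3)^3*(c + 1)*(c^2 - 4*c + 3) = (c - 3)^4*(c + 1)*(c - 1)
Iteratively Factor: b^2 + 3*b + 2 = (b + 2)*(b + 1)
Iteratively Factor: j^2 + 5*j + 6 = (j + 3)*(j + 2)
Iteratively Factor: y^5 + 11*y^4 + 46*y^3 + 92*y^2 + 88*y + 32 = (y + 4)*(y^4 + 7*y^3 + 18*y^2 + 20*y + 8) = (y + 2)*(y + 4)*(y^3 + 5*y^2 + 8*y + 4) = (y + 2)^2*(y + 4)*(y^2 + 3*y + 2) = (y + 1)*(y + 2)^2*(y + 4)*(y + 2)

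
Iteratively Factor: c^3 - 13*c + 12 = (c - 1)*(c^2 + c - 12) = (c - 3)*(c - 1)*(c + 4)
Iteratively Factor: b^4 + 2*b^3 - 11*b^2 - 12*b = (b + 4)*(b^3 - 2*b^2 - 3*b) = (b - 3)*(b + 4)*(b^2 + b) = b*(b - 3)*(b + 4)*(b + 1)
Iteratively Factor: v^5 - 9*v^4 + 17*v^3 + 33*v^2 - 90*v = (v)*(v^4 - 9*v^3 + 17*v^2 + 33*v - 90) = v*(v - 5)*(v^3 - 4*v^2 - 3*v + 18) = v*(v - 5)*(v - 3)*(v^2 - v - 6) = v*(v - 5)*(v - 3)*(v + 2)*(v - 3)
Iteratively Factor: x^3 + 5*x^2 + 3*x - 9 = (x - 1)*(x^2 + 6*x + 9) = (x - 1)*(x + 3)*(x + 3)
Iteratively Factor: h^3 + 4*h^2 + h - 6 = (h + 2)*(h^2 + 2*h - 3) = (h - 1)*(h + 2)*(h + 3)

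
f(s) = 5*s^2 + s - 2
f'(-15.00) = -149.00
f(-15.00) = 1108.00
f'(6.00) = 61.00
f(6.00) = 184.00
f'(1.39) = 14.90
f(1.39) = 9.05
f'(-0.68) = -5.80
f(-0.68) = -0.37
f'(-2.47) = -23.70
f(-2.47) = 26.03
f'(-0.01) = 0.90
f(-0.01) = -2.01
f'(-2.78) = -26.80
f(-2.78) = 33.86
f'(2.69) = 27.90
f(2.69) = 36.87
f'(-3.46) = -33.60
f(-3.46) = 54.40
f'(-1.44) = -13.40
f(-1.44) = 6.93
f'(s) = 10*s + 1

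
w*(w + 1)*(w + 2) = w^3 + 3*w^2 + 2*w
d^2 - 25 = (d - 5)*(d + 5)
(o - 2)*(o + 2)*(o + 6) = o^3 + 6*o^2 - 4*o - 24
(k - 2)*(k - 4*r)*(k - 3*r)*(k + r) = k^4 - 6*k^3*r - 2*k^3 + 5*k^2*r^2 + 12*k^2*r + 12*k*r^3 - 10*k*r^2 - 24*r^3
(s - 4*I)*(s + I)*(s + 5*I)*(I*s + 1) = I*s^4 - s^3 + 21*I*s^2 - s + 20*I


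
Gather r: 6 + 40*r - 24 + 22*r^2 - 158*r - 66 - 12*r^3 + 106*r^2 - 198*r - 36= -12*r^3 + 128*r^2 - 316*r - 120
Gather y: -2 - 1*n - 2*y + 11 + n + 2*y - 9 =0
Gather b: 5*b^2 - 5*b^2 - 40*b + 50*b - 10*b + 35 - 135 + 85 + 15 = 0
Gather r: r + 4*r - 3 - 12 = 5*r - 15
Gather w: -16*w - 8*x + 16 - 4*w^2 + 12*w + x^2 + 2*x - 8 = -4*w^2 - 4*w + x^2 - 6*x + 8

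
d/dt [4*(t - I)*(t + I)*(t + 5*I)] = 12*t^2 + 40*I*t + 4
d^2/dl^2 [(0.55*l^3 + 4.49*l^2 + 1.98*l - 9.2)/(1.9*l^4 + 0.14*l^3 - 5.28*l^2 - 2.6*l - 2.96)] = (3.97099999999999*l^9 + 97.2534*l^8 + 126.04524*l^7 - 526.698632*l^6 + 149.241888*l^5 + 2327.624304*l^4 + 518.168608*l^3 - 2525.481408*l^2 - 937.417344*l + 211.388928)/(6.859*l^12 + 1.5162*l^11 - 57.07068*l^10 - 36.582136*l^9 + 122.390016*l^8 + 163.331088*l^7 + 80.85984*l^6 - 113.749728*l^5 - 298.232832*l^4 - 257.705408*l^3 - 198.812544*l^2 - 68.34048*l - 25.934336)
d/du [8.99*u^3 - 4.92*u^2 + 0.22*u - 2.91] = 26.97*u^2 - 9.84*u + 0.22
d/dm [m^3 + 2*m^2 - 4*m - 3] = 3*m^2 + 4*m - 4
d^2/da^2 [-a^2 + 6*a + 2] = -2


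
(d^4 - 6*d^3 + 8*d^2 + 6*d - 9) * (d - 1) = d^5 - 7*d^4 + 14*d^3 - 2*d^2 - 15*d + 9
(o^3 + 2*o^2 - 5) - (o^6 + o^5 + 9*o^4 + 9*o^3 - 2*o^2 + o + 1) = -o^6 - o^5 - 9*o^4 - 8*o^3 + 4*o^2 - o - 6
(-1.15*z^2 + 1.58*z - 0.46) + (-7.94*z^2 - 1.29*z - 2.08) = -9.09*z^2 + 0.29*z - 2.54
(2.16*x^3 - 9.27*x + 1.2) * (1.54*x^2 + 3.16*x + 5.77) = 3.3264*x^5 + 6.8256*x^4 - 1.8126*x^3 - 27.4452*x^2 - 49.6959*x + 6.924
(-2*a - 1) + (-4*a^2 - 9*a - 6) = -4*a^2 - 11*a - 7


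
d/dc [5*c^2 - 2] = 10*c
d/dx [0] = 0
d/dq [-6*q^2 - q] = -12*q - 1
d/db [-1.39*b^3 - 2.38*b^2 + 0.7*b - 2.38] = -4.17*b^2 - 4.76*b + 0.7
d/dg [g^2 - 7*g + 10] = 2*g - 7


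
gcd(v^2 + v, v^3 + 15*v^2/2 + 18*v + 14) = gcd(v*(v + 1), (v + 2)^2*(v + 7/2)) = 1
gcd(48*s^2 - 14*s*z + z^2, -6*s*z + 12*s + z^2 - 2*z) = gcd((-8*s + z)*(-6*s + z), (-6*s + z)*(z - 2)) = -6*s + z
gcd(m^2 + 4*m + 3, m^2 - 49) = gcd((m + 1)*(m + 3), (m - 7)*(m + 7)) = 1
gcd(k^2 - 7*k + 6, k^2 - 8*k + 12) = k - 6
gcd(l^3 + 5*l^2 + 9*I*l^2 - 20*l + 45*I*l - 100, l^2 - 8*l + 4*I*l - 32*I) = l + 4*I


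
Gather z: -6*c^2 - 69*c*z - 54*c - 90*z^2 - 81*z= -6*c^2 - 54*c - 90*z^2 + z*(-69*c - 81)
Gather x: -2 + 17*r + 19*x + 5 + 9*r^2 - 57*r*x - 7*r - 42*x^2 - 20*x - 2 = 9*r^2 + 10*r - 42*x^2 + x*(-57*r - 1) + 1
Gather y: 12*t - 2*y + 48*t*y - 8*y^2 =12*t - 8*y^2 + y*(48*t - 2)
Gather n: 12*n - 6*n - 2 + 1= 6*n - 1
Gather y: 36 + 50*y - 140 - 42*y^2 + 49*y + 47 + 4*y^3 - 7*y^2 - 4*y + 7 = 4*y^3 - 49*y^2 + 95*y - 50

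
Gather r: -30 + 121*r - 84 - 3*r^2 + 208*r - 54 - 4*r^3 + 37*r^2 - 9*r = -4*r^3 + 34*r^2 + 320*r - 168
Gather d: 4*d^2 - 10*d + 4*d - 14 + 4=4*d^2 - 6*d - 10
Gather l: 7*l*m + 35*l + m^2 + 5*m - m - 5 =l*(7*m + 35) + m^2 + 4*m - 5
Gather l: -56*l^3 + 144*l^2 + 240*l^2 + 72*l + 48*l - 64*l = -56*l^3 + 384*l^2 + 56*l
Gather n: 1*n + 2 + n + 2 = 2*n + 4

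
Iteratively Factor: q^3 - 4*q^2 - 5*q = (q)*(q^2 - 4*q - 5) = q*(q + 1)*(q - 5)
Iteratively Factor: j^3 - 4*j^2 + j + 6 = (j + 1)*(j^2 - 5*j + 6) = (j - 2)*(j + 1)*(j - 3)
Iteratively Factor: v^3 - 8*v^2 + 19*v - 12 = (v - 4)*(v^2 - 4*v + 3) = (v - 4)*(v - 1)*(v - 3)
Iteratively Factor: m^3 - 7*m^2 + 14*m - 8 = (m - 2)*(m^2 - 5*m + 4) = (m - 2)*(m - 1)*(m - 4)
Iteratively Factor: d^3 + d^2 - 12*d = (d + 4)*(d^2 - 3*d) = d*(d + 4)*(d - 3)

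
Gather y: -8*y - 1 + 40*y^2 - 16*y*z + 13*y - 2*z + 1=40*y^2 + y*(5 - 16*z) - 2*z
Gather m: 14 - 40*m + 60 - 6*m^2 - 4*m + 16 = -6*m^2 - 44*m + 90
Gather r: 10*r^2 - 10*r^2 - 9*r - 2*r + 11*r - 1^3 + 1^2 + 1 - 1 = 0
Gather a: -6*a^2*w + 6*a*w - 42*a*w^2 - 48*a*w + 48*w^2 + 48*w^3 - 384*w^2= -6*a^2*w + a*(-42*w^2 - 42*w) + 48*w^3 - 336*w^2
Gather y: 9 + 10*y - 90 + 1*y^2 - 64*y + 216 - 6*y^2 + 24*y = -5*y^2 - 30*y + 135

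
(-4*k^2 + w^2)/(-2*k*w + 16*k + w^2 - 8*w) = (2*k + w)/(w - 8)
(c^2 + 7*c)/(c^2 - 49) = c/(c - 7)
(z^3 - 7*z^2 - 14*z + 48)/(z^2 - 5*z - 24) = z - 2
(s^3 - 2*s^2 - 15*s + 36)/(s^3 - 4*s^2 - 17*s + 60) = (s - 3)/(s - 5)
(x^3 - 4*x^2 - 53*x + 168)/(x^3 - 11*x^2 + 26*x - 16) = (x^2 + 4*x - 21)/(x^2 - 3*x + 2)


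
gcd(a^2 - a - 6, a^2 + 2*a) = a + 2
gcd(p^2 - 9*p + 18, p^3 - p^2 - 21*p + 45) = p - 3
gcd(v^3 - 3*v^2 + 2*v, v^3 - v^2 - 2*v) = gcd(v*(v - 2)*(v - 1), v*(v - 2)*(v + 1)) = v^2 - 2*v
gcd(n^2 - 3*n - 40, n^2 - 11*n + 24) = n - 8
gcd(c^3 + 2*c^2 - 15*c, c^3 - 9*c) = c^2 - 3*c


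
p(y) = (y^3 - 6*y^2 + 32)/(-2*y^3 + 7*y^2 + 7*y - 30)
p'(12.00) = -0.01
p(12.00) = -0.37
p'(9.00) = -0.03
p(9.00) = -0.32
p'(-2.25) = -0.06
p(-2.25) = -0.78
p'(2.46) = -1402.82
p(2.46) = -54.90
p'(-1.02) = -0.12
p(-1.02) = -0.89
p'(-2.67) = -0.05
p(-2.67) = -0.76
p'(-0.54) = -0.16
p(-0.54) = -0.96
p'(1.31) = -1.24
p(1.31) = -1.80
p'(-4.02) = -0.03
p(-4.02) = -0.70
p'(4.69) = -0.12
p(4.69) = -0.06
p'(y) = (3*y^2 - 12*y)/(-2*y^3 + 7*y^2 + 7*y - 30) + (6*y^2 - 14*y - 7)*(y^3 - 6*y^2 + 32)/(-2*y^3 + 7*y^2 + 7*y - 30)^2 = (-5*y^2 + 34*y - 56)/(4*y^4 - 44*y^3 + 181*y^2 - 330*y + 225)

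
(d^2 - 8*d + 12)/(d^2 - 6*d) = (d - 2)/d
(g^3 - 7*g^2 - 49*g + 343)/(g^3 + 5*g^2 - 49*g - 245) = (g - 7)/(g + 5)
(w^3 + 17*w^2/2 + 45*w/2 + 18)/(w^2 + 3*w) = w + 11/2 + 6/w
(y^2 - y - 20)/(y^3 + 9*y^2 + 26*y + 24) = (y - 5)/(y^2 + 5*y + 6)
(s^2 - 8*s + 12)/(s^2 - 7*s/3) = 3*(s^2 - 8*s + 12)/(s*(3*s - 7))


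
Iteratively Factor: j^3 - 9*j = (j - 3)*(j^2 + 3*j) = (j - 3)*(j + 3)*(j)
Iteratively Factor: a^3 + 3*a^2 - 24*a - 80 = (a + 4)*(a^2 - a - 20) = (a + 4)^2*(a - 5)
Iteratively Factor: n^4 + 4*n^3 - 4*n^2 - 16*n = (n - 2)*(n^3 + 6*n^2 + 8*n) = n*(n - 2)*(n^2 + 6*n + 8) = n*(n - 2)*(n + 2)*(n + 4)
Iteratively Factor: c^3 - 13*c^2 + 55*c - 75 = (c - 5)*(c^2 - 8*c + 15) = (c - 5)^2*(c - 3)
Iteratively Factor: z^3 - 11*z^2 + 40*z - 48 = (z - 3)*(z^2 - 8*z + 16) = (z - 4)*(z - 3)*(z - 4)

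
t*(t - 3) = t^2 - 3*t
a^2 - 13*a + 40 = (a - 8)*(a - 5)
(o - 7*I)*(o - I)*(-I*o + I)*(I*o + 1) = o^4 - o^3 - 9*I*o^3 - 15*o^2 + 9*I*o^2 + 15*o + 7*I*o - 7*I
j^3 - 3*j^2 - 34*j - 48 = (j - 8)*(j + 2)*(j + 3)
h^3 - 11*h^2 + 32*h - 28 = (h - 7)*(h - 2)^2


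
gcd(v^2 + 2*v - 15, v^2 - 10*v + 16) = 1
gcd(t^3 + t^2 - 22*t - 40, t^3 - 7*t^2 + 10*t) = t - 5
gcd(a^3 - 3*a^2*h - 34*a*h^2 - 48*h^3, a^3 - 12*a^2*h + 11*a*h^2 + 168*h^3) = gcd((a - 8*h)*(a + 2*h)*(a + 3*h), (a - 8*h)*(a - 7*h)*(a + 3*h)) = a^2 - 5*a*h - 24*h^2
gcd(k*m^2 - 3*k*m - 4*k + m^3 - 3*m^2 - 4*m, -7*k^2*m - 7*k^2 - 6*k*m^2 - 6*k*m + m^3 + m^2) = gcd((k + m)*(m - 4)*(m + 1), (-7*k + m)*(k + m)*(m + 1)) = k*m + k + m^2 + m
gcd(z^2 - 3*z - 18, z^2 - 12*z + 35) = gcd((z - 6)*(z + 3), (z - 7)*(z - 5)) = 1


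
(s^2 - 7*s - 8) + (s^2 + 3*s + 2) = 2*s^2 - 4*s - 6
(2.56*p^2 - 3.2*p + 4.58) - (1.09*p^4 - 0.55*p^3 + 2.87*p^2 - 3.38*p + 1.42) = -1.09*p^4 + 0.55*p^3 - 0.31*p^2 + 0.18*p + 3.16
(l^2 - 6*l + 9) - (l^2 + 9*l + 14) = -15*l - 5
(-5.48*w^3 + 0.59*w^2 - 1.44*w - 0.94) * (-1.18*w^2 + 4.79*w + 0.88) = 6.4664*w^5 - 26.9454*w^4 - 0.2971*w^3 - 5.2692*w^2 - 5.7698*w - 0.8272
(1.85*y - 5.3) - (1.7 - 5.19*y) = 7.04*y - 7.0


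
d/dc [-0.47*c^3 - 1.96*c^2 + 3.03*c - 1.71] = -1.41*c^2 - 3.92*c + 3.03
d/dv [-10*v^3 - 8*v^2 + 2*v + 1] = -30*v^2 - 16*v + 2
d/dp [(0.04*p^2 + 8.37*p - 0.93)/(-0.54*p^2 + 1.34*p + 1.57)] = (4.5734*p^2 - 0.8788*p + 14.3871)/(0.2916*p^4 - 1.4472*p^3 + 0.1*p^2 + 4.2076*p + 2.4649)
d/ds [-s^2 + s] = 1 - 2*s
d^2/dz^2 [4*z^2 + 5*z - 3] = 8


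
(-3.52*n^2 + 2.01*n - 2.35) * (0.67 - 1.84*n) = 6.4768*n^3 - 6.0568*n^2 + 5.6707*n - 1.5745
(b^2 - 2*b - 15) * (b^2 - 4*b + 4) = b^4 - 6*b^3 - 3*b^2 + 52*b - 60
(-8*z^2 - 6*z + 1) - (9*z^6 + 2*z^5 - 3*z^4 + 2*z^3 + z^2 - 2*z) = -9*z^6 - 2*z^5 + 3*z^4 - 2*z^3 - 9*z^2 - 4*z + 1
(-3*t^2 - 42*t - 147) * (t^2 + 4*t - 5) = -3*t^4 - 54*t^3 - 300*t^2 - 378*t + 735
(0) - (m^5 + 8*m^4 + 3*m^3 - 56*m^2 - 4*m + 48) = -m^5 - 8*m^4 - 3*m^3 + 56*m^2 + 4*m - 48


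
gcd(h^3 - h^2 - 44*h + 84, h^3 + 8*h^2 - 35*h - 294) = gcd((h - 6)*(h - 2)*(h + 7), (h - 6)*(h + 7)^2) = h^2 + h - 42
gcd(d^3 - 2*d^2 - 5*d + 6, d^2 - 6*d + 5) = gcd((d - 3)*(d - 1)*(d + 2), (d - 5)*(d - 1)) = d - 1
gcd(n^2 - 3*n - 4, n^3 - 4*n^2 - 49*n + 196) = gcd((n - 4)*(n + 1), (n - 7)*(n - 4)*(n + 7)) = n - 4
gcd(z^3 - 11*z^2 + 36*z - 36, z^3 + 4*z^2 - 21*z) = z - 3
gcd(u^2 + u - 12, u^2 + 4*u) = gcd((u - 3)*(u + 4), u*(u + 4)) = u + 4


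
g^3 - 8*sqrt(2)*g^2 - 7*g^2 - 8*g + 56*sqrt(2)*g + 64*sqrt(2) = (g - 8)*(g + 1)*(g - 8*sqrt(2))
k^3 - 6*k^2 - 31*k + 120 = (k - 8)*(k - 3)*(k + 5)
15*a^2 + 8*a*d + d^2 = (3*a + d)*(5*a + d)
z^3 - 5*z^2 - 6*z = z*(z - 6)*(z + 1)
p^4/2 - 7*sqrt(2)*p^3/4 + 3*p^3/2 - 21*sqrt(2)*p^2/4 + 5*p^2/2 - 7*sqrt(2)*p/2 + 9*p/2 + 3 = (p/2 + 1)*(p + 1)*(p - 3*sqrt(2))*(p - sqrt(2)/2)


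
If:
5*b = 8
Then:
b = 8/5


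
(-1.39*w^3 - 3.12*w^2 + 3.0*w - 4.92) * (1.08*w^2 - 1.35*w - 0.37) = -1.5012*w^5 - 1.4931*w^4 + 7.9663*w^3 - 8.2092*w^2 + 5.532*w + 1.8204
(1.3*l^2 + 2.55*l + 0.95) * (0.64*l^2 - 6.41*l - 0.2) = 0.832*l^4 - 6.701*l^3 - 15.9975*l^2 - 6.5995*l - 0.19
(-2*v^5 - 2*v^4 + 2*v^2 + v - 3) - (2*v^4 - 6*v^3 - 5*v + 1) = -2*v^5 - 4*v^4 + 6*v^3 + 2*v^2 + 6*v - 4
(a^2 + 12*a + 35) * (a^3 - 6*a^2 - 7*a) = a^5 + 6*a^4 - 44*a^3 - 294*a^2 - 245*a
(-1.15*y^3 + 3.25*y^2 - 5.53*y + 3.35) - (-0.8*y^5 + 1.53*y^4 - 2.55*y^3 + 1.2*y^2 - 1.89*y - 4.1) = 0.8*y^5 - 1.53*y^4 + 1.4*y^3 + 2.05*y^2 - 3.64*y + 7.45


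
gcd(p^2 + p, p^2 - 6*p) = p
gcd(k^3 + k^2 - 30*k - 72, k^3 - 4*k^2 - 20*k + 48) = k^2 - 2*k - 24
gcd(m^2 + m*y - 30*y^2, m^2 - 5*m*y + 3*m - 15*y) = -m + 5*y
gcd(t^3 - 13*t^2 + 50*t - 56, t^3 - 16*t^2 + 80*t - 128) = t - 4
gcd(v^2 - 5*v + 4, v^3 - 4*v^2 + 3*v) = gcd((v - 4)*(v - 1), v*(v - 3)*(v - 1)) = v - 1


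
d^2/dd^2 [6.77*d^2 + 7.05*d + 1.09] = 13.5400000000000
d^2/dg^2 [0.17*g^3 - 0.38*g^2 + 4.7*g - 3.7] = 1.02*g - 0.76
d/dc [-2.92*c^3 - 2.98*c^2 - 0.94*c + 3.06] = -8.76*c^2 - 5.96*c - 0.94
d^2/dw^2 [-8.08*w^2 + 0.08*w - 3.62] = -16.1600000000000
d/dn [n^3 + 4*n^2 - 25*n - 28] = 3*n^2 + 8*n - 25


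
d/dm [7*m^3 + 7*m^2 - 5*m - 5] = 21*m^2 + 14*m - 5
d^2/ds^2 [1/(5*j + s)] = 2/(5*j + s)^3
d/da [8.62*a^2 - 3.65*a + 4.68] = 17.24*a - 3.65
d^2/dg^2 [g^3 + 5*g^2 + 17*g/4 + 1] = 6*g + 10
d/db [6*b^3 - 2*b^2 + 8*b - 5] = 18*b^2 - 4*b + 8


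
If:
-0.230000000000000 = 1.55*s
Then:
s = -0.15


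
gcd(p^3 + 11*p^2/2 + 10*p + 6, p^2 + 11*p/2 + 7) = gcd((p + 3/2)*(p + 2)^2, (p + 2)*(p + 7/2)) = p + 2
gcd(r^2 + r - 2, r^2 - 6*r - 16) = r + 2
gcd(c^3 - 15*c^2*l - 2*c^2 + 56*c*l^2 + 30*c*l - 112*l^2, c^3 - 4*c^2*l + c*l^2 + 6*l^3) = 1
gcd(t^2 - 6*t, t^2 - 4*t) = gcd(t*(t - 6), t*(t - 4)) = t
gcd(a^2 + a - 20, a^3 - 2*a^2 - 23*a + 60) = a^2 + a - 20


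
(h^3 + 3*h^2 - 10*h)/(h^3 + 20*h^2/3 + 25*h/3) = 3*(h - 2)/(3*h + 5)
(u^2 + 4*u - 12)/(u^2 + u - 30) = (u - 2)/(u - 5)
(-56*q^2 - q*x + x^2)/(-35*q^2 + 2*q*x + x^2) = (-8*q + x)/(-5*q + x)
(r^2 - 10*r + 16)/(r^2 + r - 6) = (r - 8)/(r + 3)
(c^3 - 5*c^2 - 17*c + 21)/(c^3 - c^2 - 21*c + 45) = (c^3 - 5*c^2 - 17*c + 21)/(c^3 - c^2 - 21*c + 45)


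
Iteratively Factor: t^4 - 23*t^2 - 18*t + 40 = (t + 2)*(t^3 - 2*t^2 - 19*t + 20) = (t - 1)*(t + 2)*(t^2 - t - 20) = (t - 1)*(t + 2)*(t + 4)*(t - 5)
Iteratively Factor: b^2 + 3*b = (b)*(b + 3)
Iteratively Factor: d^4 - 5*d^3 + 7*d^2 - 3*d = (d)*(d^3 - 5*d^2 + 7*d - 3) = d*(d - 1)*(d^2 - 4*d + 3) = d*(d - 3)*(d - 1)*(d - 1)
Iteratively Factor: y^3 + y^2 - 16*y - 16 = (y + 4)*(y^2 - 3*y - 4) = (y + 1)*(y + 4)*(y - 4)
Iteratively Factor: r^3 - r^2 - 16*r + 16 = (r + 4)*(r^2 - 5*r + 4) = (r - 4)*(r + 4)*(r - 1)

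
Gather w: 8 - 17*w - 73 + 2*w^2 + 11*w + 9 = 2*w^2 - 6*w - 56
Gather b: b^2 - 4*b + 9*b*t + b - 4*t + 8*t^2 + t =b^2 + b*(9*t - 3) + 8*t^2 - 3*t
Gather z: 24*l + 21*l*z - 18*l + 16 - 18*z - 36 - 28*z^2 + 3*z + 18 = 6*l - 28*z^2 + z*(21*l - 15) - 2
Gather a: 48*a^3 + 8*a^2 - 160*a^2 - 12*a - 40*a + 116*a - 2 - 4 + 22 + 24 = 48*a^3 - 152*a^2 + 64*a + 40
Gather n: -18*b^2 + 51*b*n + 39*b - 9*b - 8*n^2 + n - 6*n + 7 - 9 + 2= -18*b^2 + 30*b - 8*n^2 + n*(51*b - 5)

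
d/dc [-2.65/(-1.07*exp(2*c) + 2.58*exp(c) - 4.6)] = (6.837 - 5.671*exp(c))*exp(c)/(1.07*exp(2*c) - 2.58*exp(c) + 4.6)^2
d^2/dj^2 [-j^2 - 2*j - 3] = -2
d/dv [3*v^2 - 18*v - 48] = 6*v - 18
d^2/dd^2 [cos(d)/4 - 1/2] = -cos(d)/4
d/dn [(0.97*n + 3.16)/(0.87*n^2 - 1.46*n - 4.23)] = (-0.8439*n^2 - 5.4984*n + 0.5105)/(0.7569*n^4 - 2.5404*n^3 - 5.2286*n^2 + 12.3516*n + 17.8929)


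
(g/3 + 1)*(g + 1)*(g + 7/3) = g^3/3 + 19*g^2/9 + 37*g/9 + 7/3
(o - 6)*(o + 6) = o^2 - 36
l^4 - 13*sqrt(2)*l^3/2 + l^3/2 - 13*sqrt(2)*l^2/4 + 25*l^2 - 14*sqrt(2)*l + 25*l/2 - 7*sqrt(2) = (l + 1/2)*(l - 7*sqrt(2)/2)*(l - 2*sqrt(2))*(l - sqrt(2))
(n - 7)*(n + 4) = n^2 - 3*n - 28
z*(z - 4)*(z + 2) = z^3 - 2*z^2 - 8*z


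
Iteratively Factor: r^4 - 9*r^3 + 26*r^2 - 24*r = (r - 4)*(r^3 - 5*r^2 + 6*r) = (r - 4)*(r - 3)*(r^2 - 2*r) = r*(r - 4)*(r - 3)*(r - 2)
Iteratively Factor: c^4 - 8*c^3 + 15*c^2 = (c - 3)*(c^3 - 5*c^2) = (c - 5)*(c - 3)*(c^2) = c*(c - 5)*(c - 3)*(c)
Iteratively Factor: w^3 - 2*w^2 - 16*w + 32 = (w + 4)*(w^2 - 6*w + 8) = (w - 2)*(w + 4)*(w - 4)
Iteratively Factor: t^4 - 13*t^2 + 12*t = (t + 4)*(t^3 - 4*t^2 + 3*t) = (t - 3)*(t + 4)*(t^2 - t) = t*(t - 3)*(t + 4)*(t - 1)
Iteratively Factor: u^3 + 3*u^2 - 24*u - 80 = (u - 5)*(u^2 + 8*u + 16) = (u - 5)*(u + 4)*(u + 4)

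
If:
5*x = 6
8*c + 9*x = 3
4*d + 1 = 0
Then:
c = -39/40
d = -1/4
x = 6/5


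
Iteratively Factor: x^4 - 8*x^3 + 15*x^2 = (x - 3)*(x^3 - 5*x^2) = x*(x - 3)*(x^2 - 5*x) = x*(x - 5)*(x - 3)*(x)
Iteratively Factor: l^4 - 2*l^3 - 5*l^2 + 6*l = (l + 2)*(l^3 - 4*l^2 + 3*l) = l*(l + 2)*(l^2 - 4*l + 3) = l*(l - 1)*(l + 2)*(l - 3)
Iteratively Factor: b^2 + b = (b)*(b + 1)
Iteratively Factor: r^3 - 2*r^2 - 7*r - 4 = (r + 1)*(r^2 - 3*r - 4) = (r - 4)*(r + 1)*(r + 1)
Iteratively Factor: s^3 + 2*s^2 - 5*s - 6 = (s - 2)*(s^2 + 4*s + 3) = (s - 2)*(s + 1)*(s + 3)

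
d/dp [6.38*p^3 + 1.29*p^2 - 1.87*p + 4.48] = 19.14*p^2 + 2.58*p - 1.87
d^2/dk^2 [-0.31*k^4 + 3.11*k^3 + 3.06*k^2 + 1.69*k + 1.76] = -3.72*k^2 + 18.66*k + 6.12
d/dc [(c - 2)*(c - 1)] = 2*c - 3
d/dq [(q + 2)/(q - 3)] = -5/(q - 3)^2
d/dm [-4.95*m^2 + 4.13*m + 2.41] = 4.13 - 9.9*m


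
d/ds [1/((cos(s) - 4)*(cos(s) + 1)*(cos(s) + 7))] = (-3*sin(s)^2 + 8*cos(s) - 22)*sin(s)/((cos(s) - 4)^2*(cos(s) + 1)^2*(cos(s) + 7)^2)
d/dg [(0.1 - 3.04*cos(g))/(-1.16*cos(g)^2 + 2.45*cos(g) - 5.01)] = (3.5264*cos(g)^2 - 0.232*cos(g) - 14.9854)*sin(g)/(1.3456*cos(g)^4 - 5.684*cos(g)^3 + 17.6257*cos(g)^2 - 24.549*cos(g) + 25.1001)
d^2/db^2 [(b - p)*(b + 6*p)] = 2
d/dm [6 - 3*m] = -3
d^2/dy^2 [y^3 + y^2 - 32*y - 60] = 6*y + 2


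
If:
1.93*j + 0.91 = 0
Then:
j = -0.47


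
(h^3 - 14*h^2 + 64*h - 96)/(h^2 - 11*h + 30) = (h^2 - 8*h + 16)/(h - 5)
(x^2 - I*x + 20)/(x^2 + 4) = (x^2 - I*x + 20)/(x^2 + 4)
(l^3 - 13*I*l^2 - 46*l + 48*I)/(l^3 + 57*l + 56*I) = (l^2 - 5*I*l - 6)/(l^2 + 8*I*l - 7)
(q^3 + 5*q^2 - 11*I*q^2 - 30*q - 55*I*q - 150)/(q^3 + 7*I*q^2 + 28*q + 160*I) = (q^2 + q*(5 - 6*I) - 30*I)/(q^2 + 12*I*q - 32)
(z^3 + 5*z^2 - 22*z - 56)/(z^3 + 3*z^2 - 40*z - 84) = (z - 4)/(z - 6)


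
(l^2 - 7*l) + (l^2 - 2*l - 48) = 2*l^2 - 9*l - 48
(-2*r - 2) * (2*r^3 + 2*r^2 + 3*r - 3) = -4*r^4 - 8*r^3 - 10*r^2 + 6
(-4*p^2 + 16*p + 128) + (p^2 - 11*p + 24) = -3*p^2 + 5*p + 152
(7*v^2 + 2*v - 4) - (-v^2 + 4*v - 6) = 8*v^2 - 2*v + 2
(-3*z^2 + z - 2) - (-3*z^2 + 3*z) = -2*z - 2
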